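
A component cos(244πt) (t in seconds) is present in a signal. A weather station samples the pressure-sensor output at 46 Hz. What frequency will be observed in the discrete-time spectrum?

16 Hz

ω = 244π rad/s → f = ω/(2π) = 122 Hz.
122 Hz mod fs = 30 Hz.
30 Hz > fs/2 = 23 Hz, folds to fs − 30 Hz = 16 Hz.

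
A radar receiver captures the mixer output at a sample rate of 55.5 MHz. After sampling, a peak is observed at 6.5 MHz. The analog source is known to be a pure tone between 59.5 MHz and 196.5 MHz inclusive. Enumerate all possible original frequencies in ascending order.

62 MHz, 104.5 MHz, 117.5 MHz, 160 MHz, 173 MHz

Frequencies that alias to 6.5 MHz are k·fs ± 6.5 MHz for integer k ≥ 0.
k=0: 6.5 MHz.
k=1: 49 MHz, 62 MHz.
k=2: 104.5 MHz, 117.5 MHz.
k=3: 160 MHz, 173 MHz.
k=4: 215.5 MHz, 228.5 MHz.
Within [59.5 MHz, 196.5 MHz]: 62 MHz, 104.5 MHz, 117.5 MHz, 160 MHz, 173 MHz.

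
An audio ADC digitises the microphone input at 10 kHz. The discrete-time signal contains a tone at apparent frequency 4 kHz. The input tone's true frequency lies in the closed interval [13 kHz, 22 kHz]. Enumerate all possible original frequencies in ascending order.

Frequencies that alias to 4 kHz are k·fs ± 4 kHz for integer k ≥ 0.
k=0: 4 kHz.
k=1: 6 kHz, 14 kHz.
k=2: 16 kHz, 24 kHz.
k=3: 26 kHz, 34 kHz.
Within [13 kHz, 22 kHz]: 14 kHz, 16 kHz.

14 kHz, 16 kHz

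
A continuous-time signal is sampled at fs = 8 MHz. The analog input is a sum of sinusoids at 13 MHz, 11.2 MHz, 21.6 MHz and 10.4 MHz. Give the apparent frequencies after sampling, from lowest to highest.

fs/2 = 4 MHz.
13 MHz mod fs = 5 MHz.
5 MHz > fs/2 = 4 MHz, folds to fs − 5 MHz = 3 MHz.
11.2 MHz mod fs = 3.2 MHz.
3.2 MHz ≤ fs/2 = 4 MHz, appears at 3.2 MHz.
21.6 MHz mod fs = 5.6 MHz.
5.6 MHz > fs/2 = 4 MHz, folds to fs − 5.6 MHz = 2.4 MHz.
10.4 MHz mod fs = 2.4 MHz.
2.4 MHz ≤ fs/2 = 4 MHz, appears at 2.4 MHz.
Distinct values: {2.4 MHz, 3 MHz, 3.2 MHz}.

2.4 MHz, 3 MHz, 3.2 MHz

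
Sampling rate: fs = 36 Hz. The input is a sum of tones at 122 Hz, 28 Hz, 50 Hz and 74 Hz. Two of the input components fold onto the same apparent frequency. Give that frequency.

fs/2 = 18 Hz.
122 Hz mod fs = 14 Hz.
14 Hz ≤ fs/2 = 18 Hz, appears at 14 Hz.
28 Hz > fs/2 = 18 Hz, folds to fs − 28 Hz = 8 Hz.
50 Hz mod fs = 14 Hz.
14 Hz ≤ fs/2 = 18 Hz, appears at 14 Hz.
74 Hz mod fs = 2 Hz.
2 Hz ≤ fs/2 = 18 Hz, appears at 2 Hz.
50 Hz and 122 Hz both map to 14 Hz.

14 Hz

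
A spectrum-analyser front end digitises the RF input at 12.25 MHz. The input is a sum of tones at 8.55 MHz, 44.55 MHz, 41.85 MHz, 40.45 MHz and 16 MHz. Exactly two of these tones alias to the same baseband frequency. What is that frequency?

fs/2 = 6.125 MHz.
8.55 MHz > fs/2 = 6.125 MHz, folds to fs − 8.55 MHz = 3.7 MHz.
44.55 MHz mod fs = 7.8 MHz.
7.8 MHz > fs/2 = 6.125 MHz, folds to fs − 7.8 MHz = 4.45 MHz.
41.85 MHz mod fs = 5.1 MHz.
5.1 MHz ≤ fs/2 = 6.125 MHz, appears at 5.1 MHz.
40.45 MHz mod fs = 3.7 MHz.
3.7 MHz ≤ fs/2 = 6.125 MHz, appears at 3.7 MHz.
16 MHz mod fs = 3.75 MHz.
3.75 MHz ≤ fs/2 = 6.125 MHz, appears at 3.75 MHz.
8.55 MHz and 40.45 MHz both map to 3.7 MHz.

3.7 MHz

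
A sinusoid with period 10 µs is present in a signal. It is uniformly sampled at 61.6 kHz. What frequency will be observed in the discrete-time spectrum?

23.2 kHz

T = 10 µs → f = 1/T = 100 kHz.
100 kHz mod fs = 38.4 kHz.
38.4 kHz > fs/2 = 30.8 kHz, folds to fs − 38.4 kHz = 23.2 kHz.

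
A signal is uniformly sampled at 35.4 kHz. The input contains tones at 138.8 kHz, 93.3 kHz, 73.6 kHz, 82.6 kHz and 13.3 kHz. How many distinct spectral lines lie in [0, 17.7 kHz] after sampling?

fs/2 = 17.7 kHz.
138.8 kHz mod fs = 32.6 kHz.
32.6 kHz > fs/2 = 17.7 kHz, folds to fs − 32.6 kHz = 2.8 kHz.
93.3 kHz mod fs = 22.5 kHz.
22.5 kHz > fs/2 = 17.7 kHz, folds to fs − 22.5 kHz = 12.9 kHz.
73.6 kHz mod fs = 2.8 kHz.
2.8 kHz ≤ fs/2 = 17.7 kHz, appears at 2.8 kHz.
82.6 kHz mod fs = 11.8 kHz.
11.8 kHz ≤ fs/2 = 17.7 kHz, appears at 11.8 kHz.
13.3 kHz ≤ fs/2 = 17.7 kHz, passes unchanged.
Distinct values: {2.8 kHz, 11.8 kHz, 12.9 kHz, 13.3 kHz} → 4.

4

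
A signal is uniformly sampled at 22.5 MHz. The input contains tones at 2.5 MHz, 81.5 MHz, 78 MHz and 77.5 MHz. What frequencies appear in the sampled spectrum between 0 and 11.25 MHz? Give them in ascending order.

fs/2 = 11.25 MHz.
2.5 MHz ≤ fs/2 = 11.25 MHz, passes unchanged.
81.5 MHz mod fs = 14 MHz.
14 MHz > fs/2 = 11.25 MHz, folds to fs − 14 MHz = 8.5 MHz.
78 MHz mod fs = 10.5 MHz.
10.5 MHz ≤ fs/2 = 11.25 MHz, appears at 10.5 MHz.
77.5 MHz mod fs = 10 MHz.
10 MHz ≤ fs/2 = 11.25 MHz, appears at 10 MHz.
Distinct values: {2.5 MHz, 8.5 MHz, 10 MHz, 10.5 MHz}.

2.5 MHz, 8.5 MHz, 10 MHz, 10.5 MHz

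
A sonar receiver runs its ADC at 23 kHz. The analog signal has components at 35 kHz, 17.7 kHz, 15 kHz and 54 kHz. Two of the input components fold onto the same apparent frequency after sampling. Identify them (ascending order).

15 kHz, 54 kHz

fs/2 = 11.5 kHz.
35 kHz mod fs = 12 kHz.
12 kHz > fs/2 = 11.5 kHz, folds to fs − 12 kHz = 11 kHz.
17.7 kHz > fs/2 = 11.5 kHz, folds to fs − 17.7 kHz = 5.3 kHz.
15 kHz > fs/2 = 11.5 kHz, folds to fs − 15 kHz = 8 kHz.
54 kHz mod fs = 8 kHz.
8 kHz ≤ fs/2 = 11.5 kHz, appears at 8 kHz.
15 kHz and 54 kHz both map to 8 kHz.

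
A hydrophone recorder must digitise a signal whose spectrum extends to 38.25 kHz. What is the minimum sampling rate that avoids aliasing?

Nyquist rate = 2 × 38.25 kHz = 76.5 kHz.

76.5 kHz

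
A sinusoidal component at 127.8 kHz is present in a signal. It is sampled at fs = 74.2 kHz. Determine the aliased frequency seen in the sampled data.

127.8 kHz mod fs = 53.6 kHz.
53.6 kHz > fs/2 = 37.1 kHz, folds to fs − 53.6 kHz = 20.6 kHz.

20.6 kHz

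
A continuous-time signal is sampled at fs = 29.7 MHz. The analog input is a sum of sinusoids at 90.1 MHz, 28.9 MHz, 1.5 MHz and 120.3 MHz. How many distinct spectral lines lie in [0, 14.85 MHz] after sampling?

fs/2 = 14.85 MHz.
90.1 MHz mod fs = 1 MHz.
1 MHz ≤ fs/2 = 14.85 MHz, appears at 1 MHz.
28.9 MHz > fs/2 = 14.85 MHz, folds to fs − 28.9 MHz = 0.8 MHz.
1.5 MHz ≤ fs/2 = 14.85 MHz, passes unchanged.
120.3 MHz mod fs = 1.5 MHz.
1.5 MHz ≤ fs/2 = 14.85 MHz, appears at 1.5 MHz.
Distinct values: {0.8 MHz, 1 MHz, 1.5 MHz} → 3.

3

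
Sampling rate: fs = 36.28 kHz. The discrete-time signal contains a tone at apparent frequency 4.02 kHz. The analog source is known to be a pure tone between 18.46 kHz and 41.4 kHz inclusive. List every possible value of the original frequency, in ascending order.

Frequencies that alias to 4.02 kHz are k·fs ± 4.02 kHz for integer k ≥ 0.
k=0: 4.02 kHz.
k=1: 32.26 kHz, 40.3 kHz.
k=2: 68.54 kHz, 76.58 kHz.
Within [18.46 kHz, 41.4 kHz]: 32.26 kHz, 40.3 kHz.

32.26 kHz, 40.3 kHz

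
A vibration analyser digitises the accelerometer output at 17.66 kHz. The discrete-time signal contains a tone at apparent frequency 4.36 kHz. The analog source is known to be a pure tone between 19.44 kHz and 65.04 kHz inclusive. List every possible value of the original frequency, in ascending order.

Frequencies that alias to 4.36 kHz are k·fs ± 4.36 kHz for integer k ≥ 0.
k=0: 4.36 kHz.
k=1: 13.3 kHz, 22.02 kHz.
k=2: 30.96 kHz, 39.68 kHz.
k=3: 48.62 kHz, 57.34 kHz.
k=4: 66.28 kHz, 75 kHz.
Within [19.44 kHz, 65.04 kHz]: 22.02 kHz, 30.96 kHz, 39.68 kHz, 48.62 kHz, 57.34 kHz.

22.02 kHz, 30.96 kHz, 39.68 kHz, 48.62 kHz, 57.34 kHz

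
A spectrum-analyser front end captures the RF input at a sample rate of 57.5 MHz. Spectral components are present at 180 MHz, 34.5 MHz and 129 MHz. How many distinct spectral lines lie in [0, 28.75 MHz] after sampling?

3

fs/2 = 28.75 MHz.
180 MHz mod fs = 7.5 MHz.
7.5 MHz ≤ fs/2 = 28.75 MHz, appears at 7.5 MHz.
34.5 MHz > fs/2 = 28.75 MHz, folds to fs − 34.5 MHz = 23 MHz.
129 MHz mod fs = 14 MHz.
14 MHz ≤ fs/2 = 28.75 MHz, appears at 14 MHz.
Distinct values: {7.5 MHz, 14 MHz, 23 MHz} → 3.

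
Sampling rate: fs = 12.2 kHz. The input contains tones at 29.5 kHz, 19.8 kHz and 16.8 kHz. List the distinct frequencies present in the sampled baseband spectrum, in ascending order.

4.6 kHz, 5.1 kHz

fs/2 = 6.1 kHz.
29.5 kHz mod fs = 5.1 kHz.
5.1 kHz ≤ fs/2 = 6.1 kHz, appears at 5.1 kHz.
19.8 kHz mod fs = 7.6 kHz.
7.6 kHz > fs/2 = 6.1 kHz, folds to fs − 7.6 kHz = 4.6 kHz.
16.8 kHz mod fs = 4.6 kHz.
4.6 kHz ≤ fs/2 = 6.1 kHz, appears at 4.6 kHz.
Distinct values: {4.6 kHz, 5.1 kHz}.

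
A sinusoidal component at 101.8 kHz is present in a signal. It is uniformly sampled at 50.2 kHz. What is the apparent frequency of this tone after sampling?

1.4 kHz

101.8 kHz mod fs = 1.4 kHz.
1.4 kHz ≤ fs/2 = 25.1 kHz, appears at 1.4 kHz.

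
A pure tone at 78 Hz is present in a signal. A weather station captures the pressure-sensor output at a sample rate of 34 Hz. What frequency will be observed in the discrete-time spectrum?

78 Hz mod fs = 10 Hz.
10 Hz ≤ fs/2 = 17 Hz, appears at 10 Hz.

10 Hz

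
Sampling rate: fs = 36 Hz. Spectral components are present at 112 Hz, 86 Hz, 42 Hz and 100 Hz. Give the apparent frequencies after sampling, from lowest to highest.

fs/2 = 18 Hz.
112 Hz mod fs = 4 Hz.
4 Hz ≤ fs/2 = 18 Hz, appears at 4 Hz.
86 Hz mod fs = 14 Hz.
14 Hz ≤ fs/2 = 18 Hz, appears at 14 Hz.
42 Hz mod fs = 6 Hz.
6 Hz ≤ fs/2 = 18 Hz, appears at 6 Hz.
100 Hz mod fs = 28 Hz.
28 Hz > fs/2 = 18 Hz, folds to fs − 28 Hz = 8 Hz.
Distinct values: {4 Hz, 6 Hz, 8 Hz, 14 Hz}.

4 Hz, 6 Hz, 8 Hz, 14 Hz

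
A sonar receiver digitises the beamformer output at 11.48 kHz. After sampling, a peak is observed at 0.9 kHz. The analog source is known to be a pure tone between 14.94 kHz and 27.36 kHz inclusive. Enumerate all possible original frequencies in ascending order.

Frequencies that alias to 0.9 kHz are k·fs ± 0.9 kHz for integer k ≥ 0.
k=0: 0.9 kHz.
k=1: 10.58 kHz, 12.38 kHz.
k=2: 22.06 kHz, 23.86 kHz.
k=3: 33.54 kHz, 35.34 kHz.
Within [14.94 kHz, 27.36 kHz]: 22.06 kHz, 23.86 kHz.

22.06 kHz, 23.86 kHz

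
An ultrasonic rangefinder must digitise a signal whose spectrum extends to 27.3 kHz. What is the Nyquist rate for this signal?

54.6 kHz

Nyquist rate = 2 × 27.3 kHz = 54.6 kHz.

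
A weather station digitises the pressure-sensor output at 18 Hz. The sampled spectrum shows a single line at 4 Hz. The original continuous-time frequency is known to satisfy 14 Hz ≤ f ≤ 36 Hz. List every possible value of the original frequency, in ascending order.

Frequencies that alias to 4 Hz are k·fs ± 4 Hz for integer k ≥ 0.
k=0: 4 Hz.
k=1: 14 Hz, 22 Hz.
k=2: 32 Hz, 40 Hz.
k=3: 50 Hz, 58 Hz.
Within [14 Hz, 36 Hz]: 14 Hz, 22 Hz, 32 Hz.

14 Hz, 22 Hz, 32 Hz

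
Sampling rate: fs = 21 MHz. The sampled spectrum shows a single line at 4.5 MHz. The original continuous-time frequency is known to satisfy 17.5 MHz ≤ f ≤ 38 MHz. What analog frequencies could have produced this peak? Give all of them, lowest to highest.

Frequencies that alias to 4.5 MHz are k·fs ± 4.5 MHz for integer k ≥ 0.
k=0: 4.5 MHz.
k=1: 16.5 MHz, 25.5 MHz.
k=2: 37.5 MHz, 46.5 MHz.
k=3: 58.5 MHz, 67.5 MHz.
Within [17.5 MHz, 38 MHz]: 25.5 MHz, 37.5 MHz.

25.5 MHz, 37.5 MHz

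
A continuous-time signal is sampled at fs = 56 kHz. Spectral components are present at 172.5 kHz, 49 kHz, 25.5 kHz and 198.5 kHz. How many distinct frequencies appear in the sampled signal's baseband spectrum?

3

fs/2 = 28 kHz.
172.5 kHz mod fs = 4.5 kHz.
4.5 kHz ≤ fs/2 = 28 kHz, appears at 4.5 kHz.
49 kHz > fs/2 = 28 kHz, folds to fs − 49 kHz = 7 kHz.
25.5 kHz ≤ fs/2 = 28 kHz, passes unchanged.
198.5 kHz mod fs = 30.5 kHz.
30.5 kHz > fs/2 = 28 kHz, folds to fs − 30.5 kHz = 25.5 kHz.
Distinct values: {4.5 kHz, 7 kHz, 25.5 kHz} → 3.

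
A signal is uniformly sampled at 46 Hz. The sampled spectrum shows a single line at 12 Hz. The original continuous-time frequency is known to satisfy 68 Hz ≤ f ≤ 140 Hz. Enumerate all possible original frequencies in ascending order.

Frequencies that alias to 12 Hz are k·fs ± 12 Hz for integer k ≥ 0.
k=0: 12 Hz.
k=1: 34 Hz, 58 Hz.
k=2: 80 Hz, 104 Hz.
k=3: 126 Hz, 150 Hz.
k=4: 172 Hz, 196 Hz.
Within [68 Hz, 140 Hz]: 80 Hz, 104 Hz, 126 Hz.

80 Hz, 104 Hz, 126 Hz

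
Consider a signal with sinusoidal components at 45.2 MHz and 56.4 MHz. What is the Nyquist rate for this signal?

112.8 MHz

Highest-frequency component: 56.4 MHz.
Nyquist rate = 2 × 56.4 MHz = 112.8 MHz.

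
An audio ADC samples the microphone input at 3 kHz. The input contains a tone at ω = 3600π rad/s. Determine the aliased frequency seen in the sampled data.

ω = 3600π rad/s → f = ω/(2π) = 1800 Hz = 1.8 kHz.
1.8 kHz > fs/2 = 1.5 kHz, folds to fs − 1.8 kHz = 1.2 kHz.

1.2 kHz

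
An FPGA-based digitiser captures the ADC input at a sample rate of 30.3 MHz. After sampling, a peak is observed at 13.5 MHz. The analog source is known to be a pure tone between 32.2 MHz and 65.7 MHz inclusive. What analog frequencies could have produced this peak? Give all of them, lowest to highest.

43.8 MHz, 47.1 MHz

Frequencies that alias to 13.5 MHz are k·fs ± 13.5 MHz for integer k ≥ 0.
k=0: 13.5 MHz.
k=1: 16.8 MHz, 43.8 MHz.
k=2: 47.1 MHz, 74.1 MHz.
k=3: 77.4 MHz, 104.4 MHz.
Within [32.2 MHz, 65.7 MHz]: 43.8 MHz, 47.1 MHz.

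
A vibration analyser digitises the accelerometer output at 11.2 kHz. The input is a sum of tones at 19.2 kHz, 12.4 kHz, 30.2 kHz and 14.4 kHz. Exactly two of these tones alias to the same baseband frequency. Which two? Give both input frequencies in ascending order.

14.4 kHz, 19.2 kHz

fs/2 = 5.6 kHz.
19.2 kHz mod fs = 8 kHz.
8 kHz > fs/2 = 5.6 kHz, folds to fs − 8 kHz = 3.2 kHz.
12.4 kHz mod fs = 1.2 kHz.
1.2 kHz ≤ fs/2 = 5.6 kHz, appears at 1.2 kHz.
30.2 kHz mod fs = 7.8 kHz.
7.8 kHz > fs/2 = 5.6 kHz, folds to fs − 7.8 kHz = 3.4 kHz.
14.4 kHz mod fs = 3.2 kHz.
3.2 kHz ≤ fs/2 = 5.6 kHz, appears at 3.2 kHz.
14.4 kHz and 19.2 kHz both map to 3.2 kHz.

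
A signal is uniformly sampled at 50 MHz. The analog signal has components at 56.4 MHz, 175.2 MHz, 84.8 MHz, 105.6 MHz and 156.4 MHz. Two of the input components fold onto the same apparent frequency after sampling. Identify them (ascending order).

56.4 MHz, 156.4 MHz

fs/2 = 25 MHz.
56.4 MHz mod fs = 6.4 MHz.
6.4 MHz ≤ fs/2 = 25 MHz, appears at 6.4 MHz.
175.2 MHz mod fs = 25.2 MHz.
25.2 MHz > fs/2 = 25 MHz, folds to fs − 25.2 MHz = 24.8 MHz.
84.8 MHz mod fs = 34.8 MHz.
34.8 MHz > fs/2 = 25 MHz, folds to fs − 34.8 MHz = 15.2 MHz.
105.6 MHz mod fs = 5.6 MHz.
5.6 MHz ≤ fs/2 = 25 MHz, appears at 5.6 MHz.
156.4 MHz mod fs = 6.4 MHz.
6.4 MHz ≤ fs/2 = 25 MHz, appears at 6.4 MHz.
56.4 MHz and 156.4 MHz both map to 6.4 MHz.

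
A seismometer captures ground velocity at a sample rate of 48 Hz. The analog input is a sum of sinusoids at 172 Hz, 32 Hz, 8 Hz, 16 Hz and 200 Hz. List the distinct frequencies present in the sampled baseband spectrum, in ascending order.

8 Hz, 16 Hz, 20 Hz

fs/2 = 24 Hz.
172 Hz mod fs = 28 Hz.
28 Hz > fs/2 = 24 Hz, folds to fs − 28 Hz = 20 Hz.
32 Hz > fs/2 = 24 Hz, folds to fs − 32 Hz = 16 Hz.
8 Hz ≤ fs/2 = 24 Hz, passes unchanged.
16 Hz ≤ fs/2 = 24 Hz, passes unchanged.
200 Hz mod fs = 8 Hz.
8 Hz ≤ fs/2 = 24 Hz, appears at 8 Hz.
Distinct values: {8 Hz, 16 Hz, 20 Hz}.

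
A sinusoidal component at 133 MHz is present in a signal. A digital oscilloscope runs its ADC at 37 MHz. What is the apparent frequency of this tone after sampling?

133 MHz mod fs = 22 MHz.
22 MHz > fs/2 = 18.5 MHz, folds to fs − 22 MHz = 15 MHz.

15 MHz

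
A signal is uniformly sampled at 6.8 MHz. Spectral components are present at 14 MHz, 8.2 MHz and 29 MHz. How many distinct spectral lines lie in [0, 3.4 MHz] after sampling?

fs/2 = 3.4 MHz.
14 MHz mod fs = 0.4 MHz.
0.4 MHz ≤ fs/2 = 3.4 MHz, appears at 0.4 MHz.
8.2 MHz mod fs = 1.4 MHz.
1.4 MHz ≤ fs/2 = 3.4 MHz, appears at 1.4 MHz.
29 MHz mod fs = 1.8 MHz.
1.8 MHz ≤ fs/2 = 3.4 MHz, appears at 1.8 MHz.
Distinct values: {0.4 MHz, 1.4 MHz, 1.8 MHz} → 3.

3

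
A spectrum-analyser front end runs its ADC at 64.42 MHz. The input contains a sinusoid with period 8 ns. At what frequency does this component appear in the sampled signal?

3.84 MHz

T = 8 ns → f = 1/T = 125 MHz.
125 MHz mod fs = 60.58 MHz.
60.58 MHz > fs/2 = 32.21 MHz, folds to fs − 60.58 MHz = 3.84 MHz.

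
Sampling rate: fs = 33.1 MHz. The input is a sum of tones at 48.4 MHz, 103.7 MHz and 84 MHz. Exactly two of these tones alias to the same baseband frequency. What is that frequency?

15.3 MHz

fs/2 = 16.55 MHz.
48.4 MHz mod fs = 15.3 MHz.
15.3 MHz ≤ fs/2 = 16.55 MHz, appears at 15.3 MHz.
103.7 MHz mod fs = 4.4 MHz.
4.4 MHz ≤ fs/2 = 16.55 MHz, appears at 4.4 MHz.
84 MHz mod fs = 17.8 MHz.
17.8 MHz > fs/2 = 16.55 MHz, folds to fs − 17.8 MHz = 15.3 MHz.
48.4 MHz and 84 MHz both map to 15.3 MHz.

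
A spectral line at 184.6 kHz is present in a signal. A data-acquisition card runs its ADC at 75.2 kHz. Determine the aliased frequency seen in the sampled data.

184.6 kHz mod fs = 34.2 kHz.
34.2 kHz ≤ fs/2 = 37.6 kHz, appears at 34.2 kHz.

34.2 kHz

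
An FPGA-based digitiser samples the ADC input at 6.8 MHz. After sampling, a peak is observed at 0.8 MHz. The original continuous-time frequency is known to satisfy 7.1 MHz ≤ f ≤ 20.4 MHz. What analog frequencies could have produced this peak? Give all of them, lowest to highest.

Frequencies that alias to 0.8 MHz are k·fs ± 0.8 MHz for integer k ≥ 0.
k=0: 0.8 MHz.
k=1: 6 MHz, 7.6 MHz.
k=2: 12.8 MHz, 14.4 MHz.
k=3: 19.6 MHz, 21.2 MHz.
k=4: 26.4 MHz, 28 MHz.
Within [7.1 MHz, 20.4 MHz]: 7.6 MHz, 12.8 MHz, 14.4 MHz, 19.6 MHz.

7.6 MHz, 12.8 MHz, 14.4 MHz, 19.6 MHz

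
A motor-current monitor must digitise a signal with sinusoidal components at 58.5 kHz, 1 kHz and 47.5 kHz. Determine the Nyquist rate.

Highest-frequency component: 58.5 kHz.
Nyquist rate = 2 × 58.5 kHz = 117 kHz.

117 kHz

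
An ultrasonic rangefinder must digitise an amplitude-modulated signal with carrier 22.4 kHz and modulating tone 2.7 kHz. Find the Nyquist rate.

50.2 kHz

AM sidebands sit at fc ± fm = 19.7 kHz and 25.1 kHz.
Highest-frequency component: 25.1 kHz.
Nyquist rate = 2 × 25.1 kHz = 50.2 kHz.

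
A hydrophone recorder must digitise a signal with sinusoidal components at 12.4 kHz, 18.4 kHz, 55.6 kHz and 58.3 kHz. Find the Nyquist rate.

116.6 kHz

Highest-frequency component: 58.3 kHz.
Nyquist rate = 2 × 58.3 kHz = 116.6 kHz.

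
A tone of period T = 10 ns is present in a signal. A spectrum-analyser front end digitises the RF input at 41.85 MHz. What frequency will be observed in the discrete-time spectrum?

T = 10 ns → f = 1/T = 100 MHz.
100 MHz mod fs = 16.3 MHz.
16.3 MHz ≤ fs/2 = 20.925 MHz, appears at 16.3 MHz.

16.3 MHz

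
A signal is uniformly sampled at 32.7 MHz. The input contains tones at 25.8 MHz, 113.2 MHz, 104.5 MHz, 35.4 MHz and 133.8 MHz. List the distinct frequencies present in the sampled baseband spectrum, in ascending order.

2.7 MHz, 3 MHz, 6.4 MHz, 6.9 MHz, 15.1 MHz

fs/2 = 16.35 MHz.
25.8 MHz > fs/2 = 16.35 MHz, folds to fs − 25.8 MHz = 6.9 MHz.
113.2 MHz mod fs = 15.1 MHz.
15.1 MHz ≤ fs/2 = 16.35 MHz, appears at 15.1 MHz.
104.5 MHz mod fs = 6.4 MHz.
6.4 MHz ≤ fs/2 = 16.35 MHz, appears at 6.4 MHz.
35.4 MHz mod fs = 2.7 MHz.
2.7 MHz ≤ fs/2 = 16.35 MHz, appears at 2.7 MHz.
133.8 MHz mod fs = 3 MHz.
3 MHz ≤ fs/2 = 16.35 MHz, appears at 3 MHz.
Distinct values: {2.7 MHz, 3 MHz, 6.4 MHz, 6.9 MHz, 15.1 MHz}.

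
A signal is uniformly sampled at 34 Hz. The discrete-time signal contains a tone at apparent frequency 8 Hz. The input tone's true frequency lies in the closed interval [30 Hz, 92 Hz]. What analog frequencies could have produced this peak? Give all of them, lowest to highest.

Frequencies that alias to 8 Hz are k·fs ± 8 Hz for integer k ≥ 0.
k=0: 8 Hz.
k=1: 26 Hz, 42 Hz.
k=2: 60 Hz, 76 Hz.
k=3: 94 Hz, 110 Hz.
Within [30 Hz, 92 Hz]: 42 Hz, 60 Hz, 76 Hz.

42 Hz, 60 Hz, 76 Hz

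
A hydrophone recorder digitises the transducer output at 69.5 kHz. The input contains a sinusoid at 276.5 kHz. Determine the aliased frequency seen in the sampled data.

1.5 kHz

276.5 kHz mod fs = 68 kHz.
68 kHz > fs/2 = 34.75 kHz, folds to fs − 68 kHz = 1.5 kHz.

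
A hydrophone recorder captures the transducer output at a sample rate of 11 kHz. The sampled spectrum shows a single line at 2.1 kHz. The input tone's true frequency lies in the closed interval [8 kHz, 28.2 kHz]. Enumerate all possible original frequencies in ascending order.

Frequencies that alias to 2.1 kHz are k·fs ± 2.1 kHz for integer k ≥ 0.
k=0: 2.1 kHz.
k=1: 8.9 kHz, 13.1 kHz.
k=2: 19.9 kHz, 24.1 kHz.
k=3: 30.9 kHz, 35.1 kHz.
Within [8 kHz, 28.2 kHz]: 8.9 kHz, 13.1 kHz, 19.9 kHz, 24.1 kHz.

8.9 kHz, 13.1 kHz, 19.9 kHz, 24.1 kHz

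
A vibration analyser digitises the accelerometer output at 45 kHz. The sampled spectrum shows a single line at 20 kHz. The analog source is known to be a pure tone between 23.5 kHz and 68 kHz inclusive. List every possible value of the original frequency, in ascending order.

25 kHz, 65 kHz

Frequencies that alias to 20 kHz are k·fs ± 20 kHz for integer k ≥ 0.
k=0: 20 kHz.
k=1: 25 kHz, 65 kHz.
k=2: 70 kHz, 110 kHz.
Within [23.5 kHz, 68 kHz]: 25 kHz, 65 kHz.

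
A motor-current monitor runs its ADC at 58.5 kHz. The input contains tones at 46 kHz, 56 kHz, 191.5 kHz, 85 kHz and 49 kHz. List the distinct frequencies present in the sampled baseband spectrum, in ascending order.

2.5 kHz, 9.5 kHz, 12.5 kHz, 16 kHz, 26.5 kHz

fs/2 = 29.25 kHz.
46 kHz > fs/2 = 29.25 kHz, folds to fs − 46 kHz = 12.5 kHz.
56 kHz > fs/2 = 29.25 kHz, folds to fs − 56 kHz = 2.5 kHz.
191.5 kHz mod fs = 16 kHz.
16 kHz ≤ fs/2 = 29.25 kHz, appears at 16 kHz.
85 kHz mod fs = 26.5 kHz.
26.5 kHz ≤ fs/2 = 29.25 kHz, appears at 26.5 kHz.
49 kHz > fs/2 = 29.25 kHz, folds to fs − 49 kHz = 9.5 kHz.
Distinct values: {2.5 kHz, 9.5 kHz, 12.5 kHz, 16 kHz, 26.5 kHz}.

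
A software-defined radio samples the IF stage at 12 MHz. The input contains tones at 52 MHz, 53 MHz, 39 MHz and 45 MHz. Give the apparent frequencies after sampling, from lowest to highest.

3 MHz, 4 MHz, 5 MHz

fs/2 = 6 MHz.
52 MHz mod fs = 4 MHz.
4 MHz ≤ fs/2 = 6 MHz, appears at 4 MHz.
53 MHz mod fs = 5 MHz.
5 MHz ≤ fs/2 = 6 MHz, appears at 5 MHz.
39 MHz mod fs = 3 MHz.
3 MHz ≤ fs/2 = 6 MHz, appears at 3 MHz.
45 MHz mod fs = 9 MHz.
9 MHz > fs/2 = 6 MHz, folds to fs − 9 MHz = 3 MHz.
Distinct values: {3 MHz, 4 MHz, 5 MHz}.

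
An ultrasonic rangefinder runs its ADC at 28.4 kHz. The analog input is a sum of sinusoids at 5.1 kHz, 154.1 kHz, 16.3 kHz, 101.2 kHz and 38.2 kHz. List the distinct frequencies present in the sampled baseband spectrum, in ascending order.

fs/2 = 14.2 kHz.
5.1 kHz ≤ fs/2 = 14.2 kHz, passes unchanged.
154.1 kHz mod fs = 12.1 kHz.
12.1 kHz ≤ fs/2 = 14.2 kHz, appears at 12.1 kHz.
16.3 kHz > fs/2 = 14.2 kHz, folds to fs − 16.3 kHz = 12.1 kHz.
101.2 kHz mod fs = 16 kHz.
16 kHz > fs/2 = 14.2 kHz, folds to fs − 16 kHz = 12.4 kHz.
38.2 kHz mod fs = 9.8 kHz.
9.8 kHz ≤ fs/2 = 14.2 kHz, appears at 9.8 kHz.
Distinct values: {5.1 kHz, 9.8 kHz, 12.1 kHz, 12.4 kHz}.

5.1 kHz, 9.8 kHz, 12.1 kHz, 12.4 kHz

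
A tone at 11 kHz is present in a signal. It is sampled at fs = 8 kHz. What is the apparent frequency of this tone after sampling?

11 kHz mod fs = 3 kHz.
3 kHz ≤ fs/2 = 4 kHz, appears at 3 kHz.

3 kHz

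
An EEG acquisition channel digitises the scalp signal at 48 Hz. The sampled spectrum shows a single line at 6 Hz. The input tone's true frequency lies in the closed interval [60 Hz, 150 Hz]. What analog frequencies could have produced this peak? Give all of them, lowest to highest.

90 Hz, 102 Hz, 138 Hz, 150 Hz

Frequencies that alias to 6 Hz are k·fs ± 6 Hz for integer k ≥ 0.
k=0: 6 Hz.
k=1: 42 Hz, 54 Hz.
k=2: 90 Hz, 102 Hz.
k=3: 138 Hz, 150 Hz.
k=4: 186 Hz, 198 Hz.
Within [60 Hz, 150 Hz]: 90 Hz, 102 Hz, 138 Hz, 150 Hz.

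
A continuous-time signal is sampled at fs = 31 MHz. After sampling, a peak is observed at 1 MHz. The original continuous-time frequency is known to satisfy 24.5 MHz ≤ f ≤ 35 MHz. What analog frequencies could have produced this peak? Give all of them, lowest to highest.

Frequencies that alias to 1 MHz are k·fs ± 1 MHz for integer k ≥ 0.
k=0: 1 MHz.
k=1: 30 MHz, 32 MHz.
k=2: 61 MHz, 63 MHz.
Within [24.5 MHz, 35 MHz]: 30 MHz, 32 MHz.

30 MHz, 32 MHz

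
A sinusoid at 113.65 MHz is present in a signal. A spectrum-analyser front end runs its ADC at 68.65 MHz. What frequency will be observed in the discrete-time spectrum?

113.65 MHz mod fs = 45 MHz.
45 MHz > fs/2 = 34.325 MHz, folds to fs − 45 MHz = 23.65 MHz.

23.65 MHz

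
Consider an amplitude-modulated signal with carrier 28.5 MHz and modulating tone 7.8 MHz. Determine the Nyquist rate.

72.6 MHz

AM sidebands sit at fc ± fm = 20.7 MHz and 36.3 MHz.
Highest-frequency component: 36.3 MHz.
Nyquist rate = 2 × 36.3 MHz = 72.6 MHz.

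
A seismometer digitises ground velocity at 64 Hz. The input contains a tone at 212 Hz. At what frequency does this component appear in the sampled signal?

212 Hz mod fs = 20 Hz.
20 Hz ≤ fs/2 = 32 Hz, appears at 20 Hz.

20 Hz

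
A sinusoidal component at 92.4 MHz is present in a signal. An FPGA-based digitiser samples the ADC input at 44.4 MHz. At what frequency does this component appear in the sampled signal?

3.6 MHz

92.4 MHz mod fs = 3.6 MHz.
3.6 MHz ≤ fs/2 = 22.2 MHz, appears at 3.6 MHz.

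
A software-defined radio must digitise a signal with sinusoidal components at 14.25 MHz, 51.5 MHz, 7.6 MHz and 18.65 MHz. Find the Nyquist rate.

Highest-frequency component: 51.5 MHz.
Nyquist rate = 2 × 51.5 MHz = 103 MHz.

103 MHz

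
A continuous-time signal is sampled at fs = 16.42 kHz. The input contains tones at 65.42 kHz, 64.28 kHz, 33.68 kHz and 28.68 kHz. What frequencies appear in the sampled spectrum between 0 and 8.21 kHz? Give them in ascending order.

fs/2 = 8.21 kHz.
65.42 kHz mod fs = 16.16 kHz.
16.16 kHz > fs/2 = 8.21 kHz, folds to fs − 16.16 kHz = 0.26 kHz.
64.28 kHz mod fs = 15.02 kHz.
15.02 kHz > fs/2 = 8.21 kHz, folds to fs − 15.02 kHz = 1.4 kHz.
33.68 kHz mod fs = 0.84 kHz.
0.84 kHz ≤ fs/2 = 8.21 kHz, appears at 0.84 kHz.
28.68 kHz mod fs = 12.26 kHz.
12.26 kHz > fs/2 = 8.21 kHz, folds to fs − 12.26 kHz = 4.16 kHz.
Distinct values: {0.26 kHz, 0.84 kHz, 1.4 kHz, 4.16 kHz}.

0.26 kHz, 0.84 kHz, 1.4 kHz, 4.16 kHz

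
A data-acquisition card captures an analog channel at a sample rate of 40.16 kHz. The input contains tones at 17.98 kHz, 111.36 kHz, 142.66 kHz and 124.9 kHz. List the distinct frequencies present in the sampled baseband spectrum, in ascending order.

fs/2 = 20.08 kHz.
17.98 kHz ≤ fs/2 = 20.08 kHz, passes unchanged.
111.36 kHz mod fs = 31.04 kHz.
31.04 kHz > fs/2 = 20.08 kHz, folds to fs − 31.04 kHz = 9.12 kHz.
142.66 kHz mod fs = 22.18 kHz.
22.18 kHz > fs/2 = 20.08 kHz, folds to fs − 22.18 kHz = 17.98 kHz.
124.9 kHz mod fs = 4.42 kHz.
4.42 kHz ≤ fs/2 = 20.08 kHz, appears at 4.42 kHz.
Distinct values: {4.42 kHz, 9.12 kHz, 17.98 kHz}.

4.42 kHz, 9.12 kHz, 17.98 kHz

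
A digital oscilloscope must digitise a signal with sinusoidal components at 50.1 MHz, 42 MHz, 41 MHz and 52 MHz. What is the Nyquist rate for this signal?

104 MHz

Highest-frequency component: 52 MHz.
Nyquist rate = 2 × 52 MHz = 104 MHz.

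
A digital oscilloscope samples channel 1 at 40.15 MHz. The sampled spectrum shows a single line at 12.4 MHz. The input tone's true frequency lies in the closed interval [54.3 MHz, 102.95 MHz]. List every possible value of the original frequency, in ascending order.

Frequencies that alias to 12.4 MHz are k·fs ± 12.4 MHz for integer k ≥ 0.
k=0: 12.4 MHz.
k=1: 27.75 MHz, 52.55 MHz.
k=2: 67.9 MHz, 92.7 MHz.
k=3: 108.05 MHz, 132.85 MHz.
Within [54.3 MHz, 102.95 MHz]: 67.9 MHz, 92.7 MHz.

67.9 MHz, 92.7 MHz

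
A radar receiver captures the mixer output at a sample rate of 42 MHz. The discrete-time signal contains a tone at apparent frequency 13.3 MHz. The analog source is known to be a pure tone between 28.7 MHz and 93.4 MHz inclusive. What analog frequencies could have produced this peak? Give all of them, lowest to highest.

28.7 MHz, 55.3 MHz, 70.7 MHz

Frequencies that alias to 13.3 MHz are k·fs ± 13.3 MHz for integer k ≥ 0.
k=0: 13.3 MHz.
k=1: 28.7 MHz, 55.3 MHz.
k=2: 70.7 MHz, 97.3 MHz.
k=3: 112.7 MHz, 139.3 MHz.
Within [28.7 MHz, 93.4 MHz]: 28.7 MHz, 55.3 MHz, 70.7 MHz.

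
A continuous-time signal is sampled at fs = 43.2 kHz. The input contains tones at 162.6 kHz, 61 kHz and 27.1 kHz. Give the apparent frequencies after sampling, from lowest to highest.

10.2 kHz, 16.1 kHz, 17.8 kHz

fs/2 = 21.6 kHz.
162.6 kHz mod fs = 33 kHz.
33 kHz > fs/2 = 21.6 kHz, folds to fs − 33 kHz = 10.2 kHz.
61 kHz mod fs = 17.8 kHz.
17.8 kHz ≤ fs/2 = 21.6 kHz, appears at 17.8 kHz.
27.1 kHz > fs/2 = 21.6 kHz, folds to fs − 27.1 kHz = 16.1 kHz.
Distinct values: {10.2 kHz, 16.1 kHz, 17.8 kHz}.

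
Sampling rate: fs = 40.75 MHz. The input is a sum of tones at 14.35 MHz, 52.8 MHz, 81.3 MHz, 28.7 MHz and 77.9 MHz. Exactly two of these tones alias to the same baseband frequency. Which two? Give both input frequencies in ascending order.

28.7 MHz, 52.8 MHz

fs/2 = 20.375 MHz.
14.35 MHz ≤ fs/2 = 20.375 MHz, passes unchanged.
52.8 MHz mod fs = 12.05 MHz.
12.05 MHz ≤ fs/2 = 20.375 MHz, appears at 12.05 MHz.
81.3 MHz mod fs = 40.55 MHz.
40.55 MHz > fs/2 = 20.375 MHz, folds to fs − 40.55 MHz = 0.2 MHz.
28.7 MHz > fs/2 = 20.375 MHz, folds to fs − 28.7 MHz = 12.05 MHz.
77.9 MHz mod fs = 37.15 MHz.
37.15 MHz > fs/2 = 20.375 MHz, folds to fs − 37.15 MHz = 3.6 MHz.
28.7 MHz and 52.8 MHz both map to 12.05 MHz.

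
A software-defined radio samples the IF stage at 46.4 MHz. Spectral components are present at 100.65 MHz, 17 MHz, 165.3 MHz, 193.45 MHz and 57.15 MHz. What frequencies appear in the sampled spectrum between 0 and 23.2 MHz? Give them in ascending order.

fs/2 = 23.2 MHz.
100.65 MHz mod fs = 7.85 MHz.
7.85 MHz ≤ fs/2 = 23.2 MHz, appears at 7.85 MHz.
17 MHz ≤ fs/2 = 23.2 MHz, passes unchanged.
165.3 MHz mod fs = 26.1 MHz.
26.1 MHz > fs/2 = 23.2 MHz, folds to fs − 26.1 MHz = 20.3 MHz.
193.45 MHz mod fs = 7.85 MHz.
7.85 MHz ≤ fs/2 = 23.2 MHz, appears at 7.85 MHz.
57.15 MHz mod fs = 10.75 MHz.
10.75 MHz ≤ fs/2 = 23.2 MHz, appears at 10.75 MHz.
Distinct values: {7.85 MHz, 10.75 MHz, 17 MHz, 20.3 MHz}.

7.85 MHz, 10.75 MHz, 17 MHz, 20.3 MHz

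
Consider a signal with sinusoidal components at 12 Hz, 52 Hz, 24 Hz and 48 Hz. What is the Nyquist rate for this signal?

Highest-frequency component: 52 Hz.
Nyquist rate = 2 × 52 Hz = 104 Hz.

104 Hz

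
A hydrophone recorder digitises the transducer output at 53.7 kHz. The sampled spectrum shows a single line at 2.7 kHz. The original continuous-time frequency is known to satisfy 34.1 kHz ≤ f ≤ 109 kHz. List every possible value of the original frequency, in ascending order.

51 kHz, 56.4 kHz, 104.7 kHz

Frequencies that alias to 2.7 kHz are k·fs ± 2.7 kHz for integer k ≥ 0.
k=0: 2.7 kHz.
k=1: 51 kHz, 56.4 kHz.
k=2: 104.7 kHz, 110.1 kHz.
k=3: 158.4 kHz, 163.8 kHz.
Within [34.1 kHz, 109 kHz]: 51 kHz, 56.4 kHz, 104.7 kHz.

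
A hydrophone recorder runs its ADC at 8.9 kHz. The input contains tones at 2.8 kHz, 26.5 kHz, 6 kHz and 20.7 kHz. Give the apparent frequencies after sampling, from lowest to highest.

fs/2 = 4.45 kHz.
2.8 kHz ≤ fs/2 = 4.45 kHz, passes unchanged.
26.5 kHz mod fs = 8.7 kHz.
8.7 kHz > fs/2 = 4.45 kHz, folds to fs − 8.7 kHz = 0.2 kHz.
6 kHz > fs/2 = 4.45 kHz, folds to fs − 6 kHz = 2.9 kHz.
20.7 kHz mod fs = 2.9 kHz.
2.9 kHz ≤ fs/2 = 4.45 kHz, appears at 2.9 kHz.
Distinct values: {0.2 kHz, 2.8 kHz, 2.9 kHz}.

0.2 kHz, 2.8 kHz, 2.9 kHz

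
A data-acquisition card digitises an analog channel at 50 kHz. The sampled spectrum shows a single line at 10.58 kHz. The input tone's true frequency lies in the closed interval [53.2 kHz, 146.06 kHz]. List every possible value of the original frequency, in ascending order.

Frequencies that alias to 10.58 kHz are k·fs ± 10.58 kHz for integer k ≥ 0.
k=0: 10.58 kHz.
k=1: 39.42 kHz, 60.58 kHz.
k=2: 89.42 kHz, 110.58 kHz.
k=3: 139.42 kHz, 160.58 kHz.
k=4: 189.42 kHz, 210.58 kHz.
Within [53.2 kHz, 146.06 kHz]: 60.58 kHz, 89.42 kHz, 110.58 kHz, 139.42 kHz.

60.58 kHz, 89.42 kHz, 110.58 kHz, 139.42 kHz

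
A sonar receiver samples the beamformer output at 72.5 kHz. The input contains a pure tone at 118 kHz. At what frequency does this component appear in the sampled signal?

27 kHz

118 kHz mod fs = 45.5 kHz.
45.5 kHz > fs/2 = 36.25 kHz, folds to fs − 45.5 kHz = 27 kHz.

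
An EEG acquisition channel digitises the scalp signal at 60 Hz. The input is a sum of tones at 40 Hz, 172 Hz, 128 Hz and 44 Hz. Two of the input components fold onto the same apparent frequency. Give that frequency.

fs/2 = 30 Hz.
40 Hz > fs/2 = 30 Hz, folds to fs − 40 Hz = 20 Hz.
172 Hz mod fs = 52 Hz.
52 Hz > fs/2 = 30 Hz, folds to fs − 52 Hz = 8 Hz.
128 Hz mod fs = 8 Hz.
8 Hz ≤ fs/2 = 30 Hz, appears at 8 Hz.
44 Hz > fs/2 = 30 Hz, folds to fs − 44 Hz = 16 Hz.
128 Hz and 172 Hz both map to 8 Hz.

8 Hz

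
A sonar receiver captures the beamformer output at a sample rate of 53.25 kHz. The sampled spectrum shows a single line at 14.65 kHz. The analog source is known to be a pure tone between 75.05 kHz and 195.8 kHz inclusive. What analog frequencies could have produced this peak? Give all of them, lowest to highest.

91.85 kHz, 121.15 kHz, 145.1 kHz, 174.4 kHz

Frequencies that alias to 14.65 kHz are k·fs ± 14.65 kHz for integer k ≥ 0.
k=0: 14.65 kHz.
k=1: 38.6 kHz, 67.9 kHz.
k=2: 91.85 kHz, 121.15 kHz.
k=3: 145.1 kHz, 174.4 kHz.
k=4: 198.35 kHz, 227.65 kHz.
Within [75.05 kHz, 195.8 kHz]: 91.85 kHz, 121.15 kHz, 145.1 kHz, 174.4 kHz.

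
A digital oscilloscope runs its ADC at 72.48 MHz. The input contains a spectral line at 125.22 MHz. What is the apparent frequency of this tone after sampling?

19.74 MHz

125.22 MHz mod fs = 52.74 MHz.
52.74 MHz > fs/2 = 36.24 MHz, folds to fs − 52.74 MHz = 19.74 MHz.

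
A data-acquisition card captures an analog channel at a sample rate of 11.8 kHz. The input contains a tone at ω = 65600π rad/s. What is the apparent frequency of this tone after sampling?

ω = 65600π rad/s → f = ω/(2π) = 32800 Hz = 32.8 kHz.
32.8 kHz mod fs = 9.2 kHz.
9.2 kHz > fs/2 = 5.9 kHz, folds to fs − 9.2 kHz = 2.6 kHz.

2.6 kHz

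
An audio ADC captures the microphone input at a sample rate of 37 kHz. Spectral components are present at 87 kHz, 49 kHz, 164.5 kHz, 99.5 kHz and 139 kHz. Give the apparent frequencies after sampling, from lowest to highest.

fs/2 = 18.5 kHz.
87 kHz mod fs = 13 kHz.
13 kHz ≤ fs/2 = 18.5 kHz, appears at 13 kHz.
49 kHz mod fs = 12 kHz.
12 kHz ≤ fs/2 = 18.5 kHz, appears at 12 kHz.
164.5 kHz mod fs = 16.5 kHz.
16.5 kHz ≤ fs/2 = 18.5 kHz, appears at 16.5 kHz.
99.5 kHz mod fs = 25.5 kHz.
25.5 kHz > fs/2 = 18.5 kHz, folds to fs − 25.5 kHz = 11.5 kHz.
139 kHz mod fs = 28 kHz.
28 kHz > fs/2 = 18.5 kHz, folds to fs − 28 kHz = 9 kHz.
Distinct values: {9 kHz, 11.5 kHz, 12 kHz, 13 kHz, 16.5 kHz}.

9 kHz, 11.5 kHz, 12 kHz, 13 kHz, 16.5 kHz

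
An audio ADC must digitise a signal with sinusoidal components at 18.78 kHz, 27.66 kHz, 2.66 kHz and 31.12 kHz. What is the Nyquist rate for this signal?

62.24 kHz

Highest-frequency component: 31.12 kHz.
Nyquist rate = 2 × 31.12 kHz = 62.24 kHz.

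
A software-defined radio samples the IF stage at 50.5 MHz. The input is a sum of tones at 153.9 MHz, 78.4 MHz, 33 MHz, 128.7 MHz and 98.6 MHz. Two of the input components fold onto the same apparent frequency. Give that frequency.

fs/2 = 25.25 MHz.
153.9 MHz mod fs = 2.4 MHz.
2.4 MHz ≤ fs/2 = 25.25 MHz, appears at 2.4 MHz.
78.4 MHz mod fs = 27.9 MHz.
27.9 MHz > fs/2 = 25.25 MHz, folds to fs − 27.9 MHz = 22.6 MHz.
33 MHz > fs/2 = 25.25 MHz, folds to fs − 33 MHz = 17.5 MHz.
128.7 MHz mod fs = 27.7 MHz.
27.7 MHz > fs/2 = 25.25 MHz, folds to fs − 27.7 MHz = 22.8 MHz.
98.6 MHz mod fs = 48.1 MHz.
48.1 MHz > fs/2 = 25.25 MHz, folds to fs − 48.1 MHz = 2.4 MHz.
98.6 MHz and 153.9 MHz both map to 2.4 MHz.

2.4 MHz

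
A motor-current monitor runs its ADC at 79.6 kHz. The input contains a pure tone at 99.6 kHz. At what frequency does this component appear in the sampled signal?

20 kHz

99.6 kHz mod fs = 20 kHz.
20 kHz ≤ fs/2 = 39.8 kHz, appears at 20 kHz.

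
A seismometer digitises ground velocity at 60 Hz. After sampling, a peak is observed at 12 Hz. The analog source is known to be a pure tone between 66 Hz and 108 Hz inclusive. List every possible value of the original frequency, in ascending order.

Frequencies that alias to 12 Hz are k·fs ± 12 Hz for integer k ≥ 0.
k=0: 12 Hz.
k=1: 48 Hz, 72 Hz.
k=2: 108 Hz, 132 Hz.
k=3: 168 Hz, 192 Hz.
Within [66 Hz, 108 Hz]: 72 Hz, 108 Hz.

72 Hz, 108 Hz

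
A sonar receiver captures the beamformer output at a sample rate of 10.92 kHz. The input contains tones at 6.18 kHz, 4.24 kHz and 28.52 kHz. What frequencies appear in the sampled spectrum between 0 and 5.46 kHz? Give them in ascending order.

fs/2 = 5.46 kHz.
6.18 kHz > fs/2 = 5.46 kHz, folds to fs − 6.18 kHz = 4.74 kHz.
4.24 kHz ≤ fs/2 = 5.46 kHz, passes unchanged.
28.52 kHz mod fs = 6.68 kHz.
6.68 kHz > fs/2 = 5.46 kHz, folds to fs − 6.68 kHz = 4.24 kHz.
Distinct values: {4.24 kHz, 4.74 kHz}.

4.24 kHz, 4.74 kHz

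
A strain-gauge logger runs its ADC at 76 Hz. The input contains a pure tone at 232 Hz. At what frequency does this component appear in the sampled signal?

232 Hz mod fs = 4 Hz.
4 Hz ≤ fs/2 = 38 Hz, appears at 4 Hz.

4 Hz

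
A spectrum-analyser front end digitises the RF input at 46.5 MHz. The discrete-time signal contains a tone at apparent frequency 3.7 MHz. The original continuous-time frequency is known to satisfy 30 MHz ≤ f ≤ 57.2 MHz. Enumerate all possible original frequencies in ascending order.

Frequencies that alias to 3.7 MHz are k·fs ± 3.7 MHz for integer k ≥ 0.
k=0: 3.7 MHz.
k=1: 42.8 MHz, 50.2 MHz.
k=2: 89.3 MHz, 96.7 MHz.
Within [30 MHz, 57.2 MHz]: 42.8 MHz, 50.2 MHz.

42.8 MHz, 50.2 MHz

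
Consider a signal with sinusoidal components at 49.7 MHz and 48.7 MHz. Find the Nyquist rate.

99.4 MHz

Highest-frequency component: 49.7 MHz.
Nyquist rate = 2 × 49.7 MHz = 99.4 MHz.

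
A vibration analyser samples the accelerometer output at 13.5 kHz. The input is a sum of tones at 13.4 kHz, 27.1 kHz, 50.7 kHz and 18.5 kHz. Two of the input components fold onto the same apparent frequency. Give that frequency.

fs/2 = 6.75 kHz.
13.4 kHz > fs/2 = 6.75 kHz, folds to fs − 13.4 kHz = 0.1 kHz.
27.1 kHz mod fs = 0.1 kHz.
0.1 kHz ≤ fs/2 = 6.75 kHz, appears at 0.1 kHz.
50.7 kHz mod fs = 10.2 kHz.
10.2 kHz > fs/2 = 6.75 kHz, folds to fs − 10.2 kHz = 3.3 kHz.
18.5 kHz mod fs = 5 kHz.
5 kHz ≤ fs/2 = 6.75 kHz, appears at 5 kHz.
13.4 kHz and 27.1 kHz both map to 0.1 kHz.

0.1 kHz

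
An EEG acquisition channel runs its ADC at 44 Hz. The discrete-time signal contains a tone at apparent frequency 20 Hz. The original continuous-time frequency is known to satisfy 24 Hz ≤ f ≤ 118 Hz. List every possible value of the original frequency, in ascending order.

24 Hz, 64 Hz, 68 Hz, 108 Hz, 112 Hz

Frequencies that alias to 20 Hz are k·fs ± 20 Hz for integer k ≥ 0.
k=0: 20 Hz.
k=1: 24 Hz, 64 Hz.
k=2: 68 Hz, 108 Hz.
k=3: 112 Hz, 152 Hz.
k=4: 156 Hz, 196 Hz.
Within [24 Hz, 118 Hz]: 24 Hz, 64 Hz, 68 Hz, 108 Hz, 112 Hz.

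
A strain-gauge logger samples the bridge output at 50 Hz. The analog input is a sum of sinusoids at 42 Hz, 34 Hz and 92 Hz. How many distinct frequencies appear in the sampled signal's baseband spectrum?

fs/2 = 25 Hz.
42 Hz > fs/2 = 25 Hz, folds to fs − 42 Hz = 8 Hz.
34 Hz > fs/2 = 25 Hz, folds to fs − 34 Hz = 16 Hz.
92 Hz mod fs = 42 Hz.
42 Hz > fs/2 = 25 Hz, folds to fs − 42 Hz = 8 Hz.
Distinct values: {8 Hz, 16 Hz} → 2.

2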